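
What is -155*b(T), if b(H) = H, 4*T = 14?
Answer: -1085/2 ≈ -542.50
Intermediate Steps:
T = 7/2 (T = (¼)*14 = 7/2 ≈ 3.5000)
-155*b(T) = -155*7/2 = -1085/2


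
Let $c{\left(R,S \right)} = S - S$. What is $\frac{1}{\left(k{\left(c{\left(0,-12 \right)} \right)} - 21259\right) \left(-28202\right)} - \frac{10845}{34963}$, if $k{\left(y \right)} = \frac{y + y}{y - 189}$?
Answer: $- \frac{6502079783747}{20961937916234} \approx -0.31018$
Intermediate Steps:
$c{\left(R,S \right)} = 0$
$k{\left(y \right)} = \frac{2 y}{-189 + y}$
$\frac{1}{\left(k{\left(c{\left(0,-12 \right)} \right)} - 21259\right) \left(-28202\right)} - \frac{10845}{34963} = \frac{1}{\left(2 \cdot 0 \frac{1}{-189 + 0} - 21259\right) \left(-28202\right)} - \frac{10845}{34963} = \frac{1}{2 \cdot 0 \frac{1}{-189} - 21259} \left(- \frac{1}{28202}\right) - \frac{10845}{34963} = \frac{1}{2 \cdot 0 \left(- \frac{1}{189}\right) - 21259} \left(- \frac{1}{28202}\right) - \frac{10845}{34963} = \frac{1}{0 - 21259} \left(- \frac{1}{28202}\right) - \frac{10845}{34963} = \frac{1}{-21259} \left(- \frac{1}{28202}\right) - \frac{10845}{34963} = \left(- \frac{1}{21259}\right) \left(- \frac{1}{28202}\right) - \frac{10845}{34963} = \frac{1}{599546318} - \frac{10845}{34963} = - \frac{6502079783747}{20961937916234}$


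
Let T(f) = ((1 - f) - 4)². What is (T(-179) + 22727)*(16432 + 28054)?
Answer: 2389031658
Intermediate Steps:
T(f) = (-3 - f)²
(T(-179) + 22727)*(16432 + 28054) = ((3 - 179)² + 22727)*(16432 + 28054) = ((-176)² + 22727)*44486 = (30976 + 22727)*44486 = 53703*44486 = 2389031658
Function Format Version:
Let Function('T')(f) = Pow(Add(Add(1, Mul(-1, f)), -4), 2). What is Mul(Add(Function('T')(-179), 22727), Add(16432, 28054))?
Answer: 2389031658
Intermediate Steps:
Function('T')(f) = Pow(Add(-3, Mul(-1, f)), 2)
Mul(Add(Function('T')(-179), 22727), Add(16432, 28054)) = Mul(Add(Pow(Add(3, -179), 2), 22727), Add(16432, 28054)) = Mul(Add(Pow(-176, 2), 22727), 44486) = Mul(Add(30976, 22727), 44486) = Mul(53703, 44486) = 2389031658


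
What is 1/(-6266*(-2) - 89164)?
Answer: -1/76632 ≈ -1.3049e-5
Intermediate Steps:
1/(-6266*(-2) - 89164) = 1/(12532 - 89164) = 1/(-76632) = -1/76632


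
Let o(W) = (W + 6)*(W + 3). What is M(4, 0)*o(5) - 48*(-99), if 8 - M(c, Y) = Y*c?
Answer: 5456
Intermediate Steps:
M(c, Y) = 8 - Y*c
o(W) = (3 + W)*(6 + W) (o(W) = (6 + W)*(3 + W) = (3 + W)*(6 + W))
M(4, 0)*o(5) - 48*(-99) = (8 - 1*0*4)*(18 + 5**2 + 9*5) - 48*(-99) = (8 + 0)*(18 + 25 + 45) + 4752 = 8*88 + 4752 = 704 + 4752 = 5456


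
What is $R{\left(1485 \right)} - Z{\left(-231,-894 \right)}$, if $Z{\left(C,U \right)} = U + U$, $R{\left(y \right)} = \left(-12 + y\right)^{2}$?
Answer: $2171517$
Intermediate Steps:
$Z{\left(C,U \right)} = 2 U$
$R{\left(1485 \right)} - Z{\left(-231,-894 \right)} = \left(-12 + 1485\right)^{2} - 2 \left(-894\right) = 1473^{2} - -1788 = 2169729 + 1788 = 2171517$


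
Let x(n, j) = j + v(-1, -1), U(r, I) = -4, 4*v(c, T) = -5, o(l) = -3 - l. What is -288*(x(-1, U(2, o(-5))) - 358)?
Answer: 104616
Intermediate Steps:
v(c, T) = -5/4 (v(c, T) = (¼)*(-5) = -5/4)
x(n, j) = -5/4 + j (x(n, j) = j - 5/4 = -5/4 + j)
-288*(x(-1, U(2, o(-5))) - 358) = -288*((-5/4 - 4) - 358) = -288*(-21/4 - 358) = -288*(-1453/4) = 104616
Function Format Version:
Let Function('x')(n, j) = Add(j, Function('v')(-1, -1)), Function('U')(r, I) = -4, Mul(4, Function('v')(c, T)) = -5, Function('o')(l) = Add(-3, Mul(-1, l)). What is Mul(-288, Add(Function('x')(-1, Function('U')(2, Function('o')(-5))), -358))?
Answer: 104616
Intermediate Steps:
Function('v')(c, T) = Rational(-5, 4) (Function('v')(c, T) = Mul(Rational(1, 4), -5) = Rational(-5, 4))
Function('x')(n, j) = Add(Rational(-5, 4), j) (Function('x')(n, j) = Add(j, Rational(-5, 4)) = Add(Rational(-5, 4), j))
Mul(-288, Add(Function('x')(-1, Function('U')(2, Function('o')(-5))), -358)) = Mul(-288, Add(Add(Rational(-5, 4), -4), -358)) = Mul(-288, Add(Rational(-21, 4), -358)) = Mul(-288, Rational(-1453, 4)) = 104616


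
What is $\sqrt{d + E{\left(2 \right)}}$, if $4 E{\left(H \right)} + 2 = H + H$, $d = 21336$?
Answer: $\frac{\sqrt{85346}}{2} \approx 146.07$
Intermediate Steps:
$E{\left(H \right)} = - \frac{1}{2} + \frac{H}{2}$ ($E{\left(H \right)} = - \frac{1}{2} + \frac{H + H}{4} = - \frac{1}{2} + \frac{2 H}{4} = - \frac{1}{2} + \frac{H}{2}$)
$\sqrt{d + E{\left(2 \right)}} = \sqrt{21336 + \left(- \frac{1}{2} + \frac{1}{2} \cdot 2\right)} = \sqrt{21336 + \left(- \frac{1}{2} + 1\right)} = \sqrt{21336 + \frac{1}{2}} = \sqrt{\frac{42673}{2}} = \frac{\sqrt{85346}}{2}$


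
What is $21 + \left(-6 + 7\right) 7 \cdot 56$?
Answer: $413$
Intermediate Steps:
$21 + \left(-6 + 7\right) 7 \cdot 56 = 21 + 1 \cdot 7 \cdot 56 = 21 + 7 \cdot 56 = 21 + 392 = 413$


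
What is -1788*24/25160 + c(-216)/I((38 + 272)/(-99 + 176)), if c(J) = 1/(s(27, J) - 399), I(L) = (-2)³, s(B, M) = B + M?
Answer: -25229111/14794080 ≈ -1.7054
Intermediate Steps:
I(L) = -8
c(J) = 1/(-372 + J) (c(J) = 1/((27 + J) - 399) = 1/(-372 + J))
-1788*24/25160 + c(-216)/I((38 + 272)/(-99 + 176)) = -1788*24/25160 + 1/(-372 - 216*(-8)) = -42912*1/25160 - ⅛/(-588) = -5364/3145 - 1/588*(-⅛) = -5364/3145 + 1/4704 = -25229111/14794080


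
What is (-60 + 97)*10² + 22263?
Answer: 25963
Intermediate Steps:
(-60 + 97)*10² + 22263 = 37*100 + 22263 = 3700 + 22263 = 25963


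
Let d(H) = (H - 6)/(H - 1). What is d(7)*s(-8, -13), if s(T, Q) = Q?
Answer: -13/6 ≈ -2.1667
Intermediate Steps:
d(H) = (-6 + H)/(-1 + H)
d(7)*s(-8, -13) = ((-6 + 7)/(-1 + 7))*(-13) = (1/6)*(-13) = -13/6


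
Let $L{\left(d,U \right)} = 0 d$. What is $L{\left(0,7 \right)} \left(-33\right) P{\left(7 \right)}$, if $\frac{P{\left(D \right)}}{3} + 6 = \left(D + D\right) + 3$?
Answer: $0$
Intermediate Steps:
$L{\left(d,U \right)} = 0$
$P{\left(D \right)} = -9 + 6 D$ ($P{\left(D \right)} = -18 + 3 \left(\left(D + D\right) + 3\right) = -18 + 3 \left(2 D + 3\right) = -18 + 3 \left(3 + 2 D\right) = -18 + \left(9 + 6 D\right) = -9 + 6 D$)
$L{\left(0,7 \right)} \left(-33\right) P{\left(7 \right)} = 0 \left(-33\right) \left(-9 + 6 \cdot 7\right) = 0 \left(-9 + 42\right) = 0 \cdot 33 = 0$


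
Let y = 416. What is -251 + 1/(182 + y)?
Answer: -150097/598 ≈ -251.00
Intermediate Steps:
-251 + 1/(182 + y) = -251 + 1/(182 + 416) = -251 + 1/598 = -150097/598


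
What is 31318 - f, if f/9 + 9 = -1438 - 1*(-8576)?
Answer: -32843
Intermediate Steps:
f = 64161 (f = -81 + 9*(-1438 - 1*(-8576)) = -81 + 9*(-1438 + 8576) = -81 + 9*7138 = -81 + 64242 = 64161)
31318 - f = 31318 - 1*64161 = 31318 - 64161 = -32843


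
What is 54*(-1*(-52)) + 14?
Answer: 2822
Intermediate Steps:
54*(-1*(-52)) + 14 = 54*52 + 14 = 2808 + 14 = 2822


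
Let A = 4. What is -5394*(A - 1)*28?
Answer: -453096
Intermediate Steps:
-5394*(A - 1)*28 = -5394*(4 - 1)*28 = -16182*28 = -5394*84 = -453096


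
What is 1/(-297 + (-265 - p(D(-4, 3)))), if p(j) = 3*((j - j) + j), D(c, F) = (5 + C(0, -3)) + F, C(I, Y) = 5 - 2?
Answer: -1/595 ≈ -0.0016807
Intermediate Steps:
C(I, Y) = 3
D(c, F) = 8 + F (D(c, F) = (5 + 3) + F = 8 + F)
p(j) = 3*j (p(j) = 3*(0 + j) = 3*j)
1/(-297 + (-265 - p(D(-4, 3)))) = 1/(-297 + (-265 - 3*(8 + 3))) = 1/(-297 + (-265 - 3*11)) = 1/(-297 + (-265 - 1*33)) = 1/(-297 + (-265 - 33)) = 1/(-297 - 298) = 1/(-595) = -1/595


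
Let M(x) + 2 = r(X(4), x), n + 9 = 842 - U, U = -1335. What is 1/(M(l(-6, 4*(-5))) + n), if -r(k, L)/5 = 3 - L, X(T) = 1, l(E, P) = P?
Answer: 1/2051 ≈ 0.00048757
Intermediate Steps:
n = 2168 (n = -9 + (842 - 1*(-1335)) = -9 + (842 + 1335) = -9 + 2177 = 2168)
r(k, L) = -15 + 5*L (r(k, L) = -5*(3 - L) = -15 + 5*L)
M(x) = -17 + 5*x (M(x) = -2 + (-15 + 5*x) = -17 + 5*x)
1/(M(l(-6, 4*(-5))) + n) = 1/((-17 + 5*(4*(-5))) + 2168) = 1/((-17 + 5*(-20)) + 2168) = 1/((-17 - 100) + 2168) = 1/(-117 + 2168) = 1/2051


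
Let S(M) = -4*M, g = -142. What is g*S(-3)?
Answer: -1704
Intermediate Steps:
g*S(-3) = -(-568)*(-3) = -142*12 = -1704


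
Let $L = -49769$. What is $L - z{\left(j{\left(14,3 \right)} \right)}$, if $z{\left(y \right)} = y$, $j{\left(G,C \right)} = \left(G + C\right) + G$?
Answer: $-49800$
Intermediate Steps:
$j{\left(G,C \right)} = C + 2 G$ ($j{\left(G,C \right)} = \left(C + G\right) + G = C + 2 G$)
$L - z{\left(j{\left(14,3 \right)} \right)} = -49769 - \left(3 + 2 \cdot 14\right) = -49769 - \left(3 + 28\right) = -49769 - 31 = -49800$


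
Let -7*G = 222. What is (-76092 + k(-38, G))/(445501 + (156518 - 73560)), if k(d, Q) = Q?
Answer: -177622/1233071 ≈ -0.14405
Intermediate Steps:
G = -222/7 (G = -⅐*222 = -222/7 ≈ -31.714)
(-76092 + k(-38, G))/(445501 + (156518 - 73560)) = (-76092 - 222/7)/(445501 + (156518 - 73560)) = -532866/(7*(445501 + 82958)) = -532866/7/528459 = -532866/7*1/528459 = -177622/1233071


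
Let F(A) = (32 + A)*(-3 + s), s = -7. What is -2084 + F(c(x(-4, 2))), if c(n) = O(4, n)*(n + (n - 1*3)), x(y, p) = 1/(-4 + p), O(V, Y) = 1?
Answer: -2364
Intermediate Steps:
c(n) = -3 + 2*n (c(n) = 1*(n + (n - 1*3)) = 1*(n + (n - 3)) = 1*(n + (-3 + n)) = 1*(-3 + 2*n) = -3 + 2*n)
F(A) = -320 - 10*A (F(A) = (32 + A)*(-3 - 7) = (32 + A)*(-10) = -320 - 10*A)
-2084 + F(c(x(-4, 2))) = -2084 + (-320 - 10*(-3 + 2/(-4 + 2))) = -2084 + (-320 - 10*(-3 + 2/(-2))) = -2084 + (-320 - 10*(-3 + 2*(-½))) = -2084 + (-320 - 10*(-3 - 1)) = -2084 + (-320 - 10*(-4)) = -2084 + (-320 + 40) = -2084 - 280 = -2364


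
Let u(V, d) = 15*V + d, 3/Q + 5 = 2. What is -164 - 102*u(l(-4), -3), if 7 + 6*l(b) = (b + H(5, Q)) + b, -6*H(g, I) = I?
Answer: 7849/2 ≈ 3924.5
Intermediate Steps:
Q = -1 (Q = 3/(-5 + 2) = 3/(-3) = 3*(-1/3) = -1)
H(g, I) = -I/6
l(b) = -41/36 + b/3 (l(b) = -7/6 + ((b - 1/6*(-1)) + b)/6 = -7/6 + ((b + 1/6) + b)/6 = -7/6 + ((1/6 + b) + b)/6 = -7/6 + (1/6 + 2*b)/6 = -7/6 + (1/36 + b/3) = -41/36 + b/3)
u(V, d) = d + 15*V
-164 - 102*u(l(-4), -3) = -164 - 102*(-3 + 15*(-41/36 + (1/3)*(-4))) = -164 - 102*(-3 + 15*(-41/36 - 4/3)) = -164 - 102*(-3 + 15*(-89/36)) = -164 - 102*(-3 - 445/12) = -164 - 102*(-481/12) = -164 + 8177/2 = 7849/2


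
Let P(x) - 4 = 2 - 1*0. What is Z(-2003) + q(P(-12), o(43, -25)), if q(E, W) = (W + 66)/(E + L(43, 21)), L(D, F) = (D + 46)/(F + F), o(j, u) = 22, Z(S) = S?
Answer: -61757/31 ≈ -1992.2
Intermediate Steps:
L(D, F) = (46 + D)/(2*F) (L(D, F) = (46 + D)/((2*F)) = (46 + D)*(1/(2*F)) = (46 + D)/(2*F))
P(x) = 6 (P(x) = 4 + (2 - 1*0) = 4 + (2 + 0) = 4 + 2 = 6)
q(E, W) = (66 + W)/(89/42 + E) (q(E, W) = (W + 66)/(E + (1/2)*(46 + 43)/21) = (66 + W)/(E + (1/2)*(1/21)*89) = (66 + W)/(E + 89/42) = (66 + W)/(89/42 + E))
Z(-2003) + q(P(-12), o(43, -25)) = -2003 + 42*(66 + 22)/(89 + 42*6) = -2003 + 42*88/(89 + 252) = -2003 + 42*88/341 = -2003 + 42*(1/341)*88 = -2003 + 336/31 = -61757/31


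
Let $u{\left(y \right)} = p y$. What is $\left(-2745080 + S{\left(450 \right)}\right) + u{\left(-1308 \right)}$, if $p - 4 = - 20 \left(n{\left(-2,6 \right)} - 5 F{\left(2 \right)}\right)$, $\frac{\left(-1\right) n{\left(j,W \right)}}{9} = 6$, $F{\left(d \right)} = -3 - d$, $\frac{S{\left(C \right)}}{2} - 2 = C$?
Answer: $-3508048$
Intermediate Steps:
$S{\left(C \right)} = 4 + 2 C$
$n{\left(j,W \right)} = -54$ ($n{\left(j,W \right)} = \left(-9\right) 6 = -54$)
$p = 584$ ($p = 4 - 20 \left(-54 - 5 \left(-3 - 2\right)\right) = 4 - 20 \left(-54 - -25\right) = 4 - 20 \left(-54 + 25\right) = 4 - -580 = 4 + 580 = 584$)
$u{\left(y \right)} = 584 y$
$\left(-2745080 + S{\left(450 \right)}\right) + u{\left(-1308 \right)} = \left(-2745080 + \left(4 + 2 \cdot 450\right)\right) + 584 \left(-1308\right) = \left(-2745080 + \left(4 + 900\right)\right) - 763872 = \left(-2745080 + 904\right) - 763872 = -2744176 - 763872 = -3508048$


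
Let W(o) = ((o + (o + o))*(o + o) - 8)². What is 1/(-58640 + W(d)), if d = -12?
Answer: 1/674096 ≈ 1.4835e-6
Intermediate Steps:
W(o) = (-8 + 6*o²)² (W(o) = ((o + 2*o)*(2*o) - 8)² = ((3*o)*(2*o) - 8)² = (6*o² - 8)² = (-8 + 6*o²)²)
1/(-58640 + W(d)) = 1/(-58640 + 4*(-4 + 3*(-12)²)²) = 1/(-58640 + 4*(-4 + 3*144)²) = 1/(-58640 + 4*(-4 + 432)²) = 1/(-58640 + 4*428²) = 1/(-58640 + 4*183184) = 1/(-58640 + 732736) = 1/674096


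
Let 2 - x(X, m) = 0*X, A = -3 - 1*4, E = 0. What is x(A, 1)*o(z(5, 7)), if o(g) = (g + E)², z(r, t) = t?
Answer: 98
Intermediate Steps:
o(g) = g² (o(g) = (g + 0)² = g²)
A = -7 (A = -3 - 4 = -7)
x(X, m) = 2 (x(X, m) = 2 - 0*X = 2 - 1*0 = 2 + 0 = 2)
x(A, 1)*o(z(5, 7)) = 2*7² = 2*49 = 98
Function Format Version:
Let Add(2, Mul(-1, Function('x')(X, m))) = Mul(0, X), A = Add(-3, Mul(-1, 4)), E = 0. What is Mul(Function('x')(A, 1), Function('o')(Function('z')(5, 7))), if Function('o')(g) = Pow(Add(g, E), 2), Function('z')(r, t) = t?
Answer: 98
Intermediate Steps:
Function('o')(g) = Pow(g, 2) (Function('o')(g) = Pow(Add(g, 0), 2) = Pow(g, 2))
A = -7 (A = Add(-3, -4) = -7)
Function('x')(X, m) = 2 (Function('x')(X, m) = Add(2, Mul(-1, Mul(0, X))) = Add(2, Mul(-1, 0)) = Add(2, 0) = 2)
Mul(Function('x')(A, 1), Function('o')(Function('z')(5, 7))) = Mul(2, Pow(7, 2)) = Mul(2, 49) = 98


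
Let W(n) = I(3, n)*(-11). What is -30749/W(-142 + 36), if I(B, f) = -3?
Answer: -30749/33 ≈ -931.79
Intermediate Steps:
W(n) = 33 (W(n) = -3*(-11) = 33)
-30749/W(-142 + 36) = -30749/33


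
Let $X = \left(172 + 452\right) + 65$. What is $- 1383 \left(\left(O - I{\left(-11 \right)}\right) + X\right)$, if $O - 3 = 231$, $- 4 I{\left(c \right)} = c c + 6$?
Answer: $- \frac{5281677}{4} \approx -1.3204 \cdot 10^{6}$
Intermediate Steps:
$I{\left(c \right)} = - \frac{3}{2} - \frac{c^{2}}{4}$ ($I{\left(c \right)} = - \frac{c c + 6}{4} = - \frac{c^{2} + 6}{4} = - \frac{6 + c^{2}}{4} = - \frac{3}{2} - \frac{c^{2}}{4}$)
$X = 689$ ($X = 624 + 65 = 689$)
$O = 234$ ($O = 3 + 231 = 234$)
$- 1383 \left(\left(O - I{\left(-11 \right)}\right) + X\right) = - 1383 \left(\left(234 - \left(- \frac{3}{2} - \frac{\left(-11\right)^{2}}{4}\right)\right) + 689\right) = - 1383 \left(\left(234 - \left(- \frac{3}{2} - \frac{121}{4}\right)\right) + 689\right) = - 1383 \left(\left(234 - - \frac{127}{4}\right) + 689\right) = - 1383 \left(\left(234 + \frac{127}{4}\right) + 689\right) = - 1383 \left(\frac{1063}{4} + 689\right) = \left(-1383\right) \frac{3819}{4} = - \frac{5281677}{4}$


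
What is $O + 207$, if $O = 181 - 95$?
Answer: $293$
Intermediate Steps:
$O = 86$
$O + 207 = 86 + 207 = 293$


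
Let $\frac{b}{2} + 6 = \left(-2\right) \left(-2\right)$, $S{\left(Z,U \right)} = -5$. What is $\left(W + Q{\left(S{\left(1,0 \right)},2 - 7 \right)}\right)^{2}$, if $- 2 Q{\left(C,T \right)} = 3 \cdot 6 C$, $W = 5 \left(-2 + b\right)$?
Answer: $225$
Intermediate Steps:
$b = -4$ ($b = -12 + 2 \left(\left(-2\right) \left(-2\right)\right) = -12 + 2 \cdot 4 = -12 + 8 = -4$)
$W = -30$ ($W = 5 \left(-2 - 4\right) = 5 \left(-6\right) = -30$)
$Q{\left(C,T \right)} = - 9 C$ ($Q{\left(C,T \right)} = - \frac{3 \cdot 6 C}{2} = - \frac{18 C}{2} = - 9 C$)
$\left(W + Q{\left(S{\left(1,0 \right)},2 - 7 \right)}\right)^{2} = \left(-30 - -45\right)^{2} = \left(-30 + 45\right)^{2} = 15^{2} = 225$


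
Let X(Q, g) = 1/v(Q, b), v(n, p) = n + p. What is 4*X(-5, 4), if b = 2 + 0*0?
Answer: -4/3 ≈ -1.3333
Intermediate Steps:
b = 2 (b = 2 + 0 = 2)
X(Q, g) = 1/(2 + Q) (X(Q, g) = 1/(Q + 2) = 1/(2 + Q))
4*X(-5, 4) = 4/(2 - 5) = 4/(-3) = 4*(-⅓) = -4/3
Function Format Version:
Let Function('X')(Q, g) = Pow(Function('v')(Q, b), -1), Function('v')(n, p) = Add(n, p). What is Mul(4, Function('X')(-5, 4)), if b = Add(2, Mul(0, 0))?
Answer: Rational(-4, 3) ≈ -1.3333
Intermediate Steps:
b = 2 (b = Add(2, 0) = 2)
Function('X')(Q, g) = Pow(Add(2, Q), -1) (Function('X')(Q, g) = Pow(Add(Q, 2), -1) = Pow(Add(2, Q), -1))
Mul(4, Function('X')(-5, 4)) = Mul(4, Pow(Add(2, -5), -1)) = Mul(4, Pow(-3, -1)) = Mul(4, Rational(-1, 3)) = Rational(-4, 3)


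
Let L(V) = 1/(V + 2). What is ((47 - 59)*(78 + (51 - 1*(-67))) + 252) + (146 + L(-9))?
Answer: -13679/7 ≈ -1954.1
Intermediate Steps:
L(V) = 1/(2 + V)
((47 - 59)*(78 + (51 - 1*(-67))) + 252) + (146 + L(-9)) = ((47 - 59)*(78 + (51 - 1*(-67))) + 252) + (146 + 1/(2 - 9)) = (-12*(78 + (51 + 67)) + 252) + (146 + 1/(-7)) = (-12*(78 + 118) + 252) + (146 - ⅐) = (-12*196 + 252) + 1021/7 = (-2352 + 252) + 1021/7 = -2100 + 1021/7 = -13679/7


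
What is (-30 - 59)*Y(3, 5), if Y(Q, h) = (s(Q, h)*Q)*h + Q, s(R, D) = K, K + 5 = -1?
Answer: 7743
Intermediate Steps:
K = -6 (K = -5 - 1 = -6)
s(R, D) = -6
Y(Q, h) = Q - 6*Q*h (Y(Q, h) = (-6*Q)*h + Q = -6*Q*h + Q = Q - 6*Q*h)
(-30 - 59)*Y(3, 5) = (-30 - 59)*(3*(1 - 6*5)) = -267*(1 - 30) = -267*(-29) = -89*(-87) = 7743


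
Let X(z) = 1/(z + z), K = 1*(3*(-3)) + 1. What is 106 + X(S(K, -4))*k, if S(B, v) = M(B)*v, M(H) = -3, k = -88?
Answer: 307/3 ≈ 102.33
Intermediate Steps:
K = -8 (K = 1*(-9) + 1 = -9 + 1 = -8)
S(B, v) = -3*v
X(z) = 1/(2*z)
106 + X(S(K, -4))*k = 106 + (1/(2*((-3*(-4)))))*(-88) = 106 + ((1/2)/12)*(-88) = 106 + ((1/2)*(1/12))*(-88) = 106 + (1/24)*(-88) = 106 - 11/3 = 307/3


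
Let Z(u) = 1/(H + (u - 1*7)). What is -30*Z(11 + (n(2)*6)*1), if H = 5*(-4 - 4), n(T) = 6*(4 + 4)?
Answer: -5/42 ≈ -0.11905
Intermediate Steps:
n(T) = 48 (n(T) = 6*8 = 48)
H = -40 (H = 5*(-8) = -40)
Z(u) = 1/(-47 + u) (Z(u) = 1/(-40 + (u - 1*7)) = 1/(-40 + (u - 7)) = 1/(-40 + (-7 + u)) = 1/(-47 + u))
-30*Z(11 + (n(2)*6)*1) = -30/(-47 + (11 + (48*6)*1)) = -30/(-47 + (11 + 288*1)) = -30/(-47 + (11 + 288)) = -30/(-47 + 299) = -30/252 = -30*1/252 = -5/42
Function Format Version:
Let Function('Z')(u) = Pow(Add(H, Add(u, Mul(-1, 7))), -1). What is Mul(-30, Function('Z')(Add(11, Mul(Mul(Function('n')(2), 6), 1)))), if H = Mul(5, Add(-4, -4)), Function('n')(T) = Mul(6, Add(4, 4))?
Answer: Rational(-5, 42) ≈ -0.11905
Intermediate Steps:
Function('n')(T) = 48 (Function('n')(T) = Mul(6, 8) = 48)
H = -40 (H = Mul(5, -8) = -40)
Function('Z')(u) = Pow(Add(-47, u), -1) (Function('Z')(u) = Pow(Add(-40, Add(u, Mul(-1, 7))), -1) = Pow(Add(-40, Add(u, -7)), -1) = Pow(Add(-40, Add(-7, u)), -1) = Pow(Add(-47, u), -1))
Mul(-30, Function('Z')(Add(11, Mul(Mul(Function('n')(2), 6), 1)))) = Mul(-30, Pow(Add(-47, Add(11, Mul(Mul(48, 6), 1))), -1)) = Mul(-30, Pow(Add(-47, Add(11, Mul(288, 1))), -1)) = Mul(-30, Pow(Add(-47, Add(11, 288)), -1)) = Mul(-30, Pow(Add(-47, 299), -1)) = Mul(-30, Pow(252, -1)) = Mul(-30, Rational(1, 252)) = Rational(-5, 42)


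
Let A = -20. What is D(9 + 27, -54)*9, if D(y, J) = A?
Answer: -180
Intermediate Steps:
D(y, J) = -20
D(9 + 27, -54)*9 = -20*9 = -180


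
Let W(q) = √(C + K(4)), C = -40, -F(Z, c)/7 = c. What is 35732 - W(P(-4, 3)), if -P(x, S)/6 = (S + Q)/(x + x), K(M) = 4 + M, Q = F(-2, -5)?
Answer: 35732 - 4*I*√2 ≈ 35732.0 - 5.6569*I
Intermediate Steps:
F(Z, c) = -7*c
Q = 35 (Q = -7*(-5) = 35)
P(x, S) = -3*(35 + S)/x (P(x, S) = -6*(S + 35)/(x + x) = -6*(35 + S)/(2*x) = -6*(35 + S)*1/(2*x) = -3*(35 + S)/x)
W(q) = 4*I*√2 (W(q) = √(-40 + (4 + 4)) = √(-40 + 8) = √(-32) = 4*I*√2)
35732 - W(P(-4, 3)) = 35732 - 4*I*√2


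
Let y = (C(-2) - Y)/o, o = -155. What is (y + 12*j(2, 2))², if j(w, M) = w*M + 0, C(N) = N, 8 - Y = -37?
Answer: 56055169/24025 ≈ 2333.2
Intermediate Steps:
Y = 45 (Y = 8 - 1*(-37) = 8 + 37 = 45)
y = 47/155 (y = (-2 - 1*45)/(-155) = (-2 - 45)*(-1/155) = -47*(-1/155) = 47/155 ≈ 0.30323)
j(w, M) = M*w (j(w, M) = M*w + 0 = M*w)
(y + 12*j(2, 2))² = (47/155 + 12*(2*2))² = (47/155 + 12*4)² = (47/155 + 48)² = (7487/155)² = 56055169/24025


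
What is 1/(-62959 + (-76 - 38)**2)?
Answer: -1/49963 ≈ -2.0015e-5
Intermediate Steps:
1/(-62959 + (-76 - 38)**2) = 1/(-62959 + (-114)**2) = 1/(-62959 + 12996) = 1/(-49963) = -1/49963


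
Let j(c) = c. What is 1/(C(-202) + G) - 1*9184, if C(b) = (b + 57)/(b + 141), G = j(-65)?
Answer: -35082941/3820 ≈ -9184.0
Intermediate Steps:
G = -65
C(b) = (57 + b)/(141 + b)
1/(C(-202) + G) - 1*9184 = 1/((57 - 202)/(141 - 202) - 65) - 1*9184 = 1/(-145/(-61) - 65) - 9184 = 1/(-1/61*(-145) - 65) - 9184 = 1/(145/61 - 65) - 9184 = 1/(-3820/61) - 9184 = -61/3820 - 9184 = -35082941/3820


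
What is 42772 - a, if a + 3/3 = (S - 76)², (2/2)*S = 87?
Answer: 42652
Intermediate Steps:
S = 87
a = 120 (a = -1 + (87 - 76)² = -1 + 11² = -1 + 121 = 120)
42772 - a = 42772 - 1*120 = 42772 - 120 = 42652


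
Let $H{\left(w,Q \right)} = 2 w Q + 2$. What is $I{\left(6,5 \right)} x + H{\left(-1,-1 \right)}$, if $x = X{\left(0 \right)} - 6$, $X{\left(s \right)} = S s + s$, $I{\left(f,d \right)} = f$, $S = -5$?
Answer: $-32$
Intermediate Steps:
$X{\left(s \right)} = - 4 s$ ($X{\left(s \right)} = - 5 s + s = - 4 s$)
$H{\left(w,Q \right)} = 2 + 2 Q w$ ($H{\left(w,Q \right)} = 2 Q w + 2 = 2 + 2 Q w$)
$x = -6$ ($x = \left(-4\right) 0 - 6 = 0 - 6 = -6$)
$I{\left(6,5 \right)} x + H{\left(-1,-1 \right)} = 6 \left(-6\right) + \left(2 + 2 \left(-1\right) \left(-1\right)\right) = -36 + \left(2 + 2\right) = -36 + 4 = -32$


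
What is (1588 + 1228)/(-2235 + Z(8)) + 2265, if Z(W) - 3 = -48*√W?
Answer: 19506593/8617 + 1408*√2/25851 ≈ 2263.8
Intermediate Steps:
Z(W) = 3 - 48*√W
(1588 + 1228)/(-2235 + Z(8)) + 2265 = (1588 + 1228)/(-2235 + (3 - 96*√2)) + 2265 = 2816/(-2235 + (3 - 96*√2)) + 2265 = 2816/(-2232 - 96*√2) + 2265 = 2265 + 2816/(-2232 - 96*√2)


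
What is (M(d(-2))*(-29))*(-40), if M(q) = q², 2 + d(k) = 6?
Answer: 18560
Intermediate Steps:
d(k) = 4 (d(k) = -2 + 6 = 4)
(M(d(-2))*(-29))*(-40) = (4²*(-29))*(-40) = (16*(-29))*(-40) = -464*(-40) = 18560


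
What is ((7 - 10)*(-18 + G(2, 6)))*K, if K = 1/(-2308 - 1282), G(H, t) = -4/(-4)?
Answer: -51/3590 ≈ -0.014206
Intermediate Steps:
G(H, t) = 1 (G(H, t) = -4*(-1/4) = 1)
K = -1/3590 (K = 1/(-3590) = -1/3590 ≈ -0.00027855)
((7 - 10)*(-18 + G(2, 6)))*K = ((7 - 10)*(-18 + 1))*(-1/3590) = -3*(-17)*(-1/3590) = 51*(-1/3590) = -51/3590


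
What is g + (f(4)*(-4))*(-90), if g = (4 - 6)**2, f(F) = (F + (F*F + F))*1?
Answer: 8644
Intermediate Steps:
f(F) = F**2 + 2*F (f(F) = (F + (F**2 + F))*1 = (F + (F + F**2))*1 = (F**2 + 2*F)*1 = F**2 + 2*F)
g = 4 (g = (-2)**2 = 4)
g + (f(4)*(-4))*(-90) = 4 + ((4*(2 + 4))*(-4))*(-90) = 4 + ((4*6)*(-4))*(-90) = 4 + (24*(-4))*(-90) = 4 - 96*(-90) = 4 + 8640 = 8644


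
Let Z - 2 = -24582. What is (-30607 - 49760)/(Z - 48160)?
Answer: 80367/72740 ≈ 1.1049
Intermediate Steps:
Z = -24580 (Z = 2 - 24582 = -24580)
(-30607 - 49760)/(Z - 48160) = (-30607 - 49760)/(-24580 - 48160) = -80367/(-72740) = -80367*(-1/72740) = 80367/72740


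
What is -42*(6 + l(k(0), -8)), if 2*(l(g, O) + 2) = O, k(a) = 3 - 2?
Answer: 0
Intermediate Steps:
k(a) = 1
l(g, O) = -2 + O/2
-42*(6 + l(k(0), -8)) = -42*(6 + (-2 + (½)*(-8))) = -42*(6 + (-2 - 4)) = -42*(6 - 6) = -42*0 = 0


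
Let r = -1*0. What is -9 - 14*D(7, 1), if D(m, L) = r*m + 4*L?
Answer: -65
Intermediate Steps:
r = 0
D(m, L) = 4*L (D(m, L) = 0*m + 4*L = 0 + 4*L = 4*L)
-9 - 14*D(7, 1) = -9 - 56 = -65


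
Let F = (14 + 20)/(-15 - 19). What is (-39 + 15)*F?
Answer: 24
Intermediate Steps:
F = -1 (F = 34/(-34) = 34*(-1/34) = -1)
(-39 + 15)*F = (-39 + 15)*(-1) = -24*(-1) = 24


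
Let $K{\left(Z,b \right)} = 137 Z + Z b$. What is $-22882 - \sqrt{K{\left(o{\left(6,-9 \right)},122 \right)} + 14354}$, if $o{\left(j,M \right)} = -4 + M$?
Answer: $-22882 - \sqrt{10987} \approx -22987.0$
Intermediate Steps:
$-22882 - \sqrt{K{\left(o{\left(6,-9 \right)},122 \right)} + 14354} = -22882 - \sqrt{\left(-4 - 9\right) \left(137 + 122\right) + 14354} = -22882 - \sqrt{\left(-13\right) 259 + 14354} = -22882 - \sqrt{-3367 + 14354} = -22882 - \sqrt{10987}$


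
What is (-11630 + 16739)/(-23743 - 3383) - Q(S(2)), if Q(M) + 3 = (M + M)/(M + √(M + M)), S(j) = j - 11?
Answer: 10627/9042 - 6*I*√2/11 ≈ 1.1753 - 0.77139*I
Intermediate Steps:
S(j) = -11 + j
Q(M) = -3 + 2*M/(M + √2*√M) (Q(M) = -3 + (M + M)/(M + √(M + M)) = -3 + (2*M)/(M + √(2*M)) = -3 + (2*M)/(M + √2*√M) = -3 + 2*M/(M + √2*√M))
(-11630 + 16739)/(-23743 - 3383) - Q(S(2)) = (-11630 + 16739)/(-23743 - 3383) - (-(-11 + 2) - 3*√2*√(-11 + 2))/((-11 + 2) + √2*√(-11 + 2)) = 5109/(-27126) - (-1*(-9) - 3*√2*√(-9))/(-9 + √2*√(-9)) = 5109*(-1/27126) - (9 - 3*√2*3*I)/(-9 + √2*(3*I)) = -1703/9042 - (9 - 9*I*√2)/(-9 + 3*I*√2)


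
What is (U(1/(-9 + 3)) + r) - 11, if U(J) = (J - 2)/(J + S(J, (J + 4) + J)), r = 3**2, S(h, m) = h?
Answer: 9/2 ≈ 4.5000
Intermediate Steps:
r = 9
U(J) = (-2 + J)/(2*J) (U(J) = (J - 2)/(J + J) = (-2 + J)/((2*J)) = (-2 + J)*(1/(2*J)) = (-2 + J)/(2*J))
(U(1/(-9 + 3)) + r) - 11 = ((-2 + 1/(-9 + 3))/(2*(1/(-9 + 3))) + 9) - 11 = ((-2 + 1/(-6))/(2*(1/(-6))) + 9) - 11 = ((-2 - 1/6)/(2*(-1/6)) + 9) - 11 = ((1/2)*(-6)*(-13/6) + 9) - 11 = (13/2 + 9) - 11 = 31/2 - 11 = 9/2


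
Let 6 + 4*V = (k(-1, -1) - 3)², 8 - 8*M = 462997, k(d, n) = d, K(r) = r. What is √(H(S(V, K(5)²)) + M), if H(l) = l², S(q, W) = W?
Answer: I*√915978/4 ≈ 239.27*I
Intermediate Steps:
M = -462989/8 (M = 1 - ⅛*462997 = 1 - 462997/8 = -462989/8 ≈ -57874.)
V = 5/2 (V = -3/2 + (-1 - 3)²/4 = -3/2 + (¼)*(-4)² = -3/2 + (¼)*16 = -3/2 + 4 = 5/2 ≈ 2.5000)
√(H(S(V, K(5)²)) + M) = √((5²)² - 462989/8) = √(25² - 462989/8) = √(625 - 462989/8) = √(-457989/8) = I*√915978/4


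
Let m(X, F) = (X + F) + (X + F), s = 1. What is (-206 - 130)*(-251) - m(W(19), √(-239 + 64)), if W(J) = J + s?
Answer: 84296 - 10*I*√7 ≈ 84296.0 - 26.458*I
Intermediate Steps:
W(J) = 1 + J (W(J) = J + 1 = 1 + J)
m(X, F) = 2*F + 2*X (m(X, F) = (F + X) + (F + X) = 2*F + 2*X)
(-206 - 130)*(-251) - m(W(19), √(-239 + 64)) = (-206 - 130)*(-251) - (2*√(-239 + 64) + 2*(1 + 19)) = -336*(-251) - (2*√(-175) + 2*20) = 84336 - (2*(5*I*√7) + 40) = 84336 - (10*I*√7 + 40) = 84336 - (40 + 10*I*√7) = 84336 + (-40 - 10*I*√7) = 84296 - 10*I*√7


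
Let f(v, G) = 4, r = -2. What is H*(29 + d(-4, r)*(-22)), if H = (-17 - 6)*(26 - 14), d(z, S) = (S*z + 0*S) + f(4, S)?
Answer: 64860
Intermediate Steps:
d(z, S) = 4 + S*z (d(z, S) = (S*z + 0*S) + 4 = (S*z + 0) + 4 = S*z + 4 = 4 + S*z)
H = -276 (H = -23*12 = -276)
H*(29 + d(-4, r)*(-22)) = -276*(29 + (4 - 2*(-4))*(-22)) = -276*(29 + (4 + 8)*(-22)) = -276*(29 + 12*(-22)) = -276*(29 - 264) = -276*(-235) = 64860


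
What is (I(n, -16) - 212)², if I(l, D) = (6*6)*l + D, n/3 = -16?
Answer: 3825936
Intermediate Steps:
n = -48 (n = 3*(-16) = -48)
I(l, D) = D + 36*l (I(l, D) = 36*l + D = D + 36*l)
(I(n, -16) - 212)² = ((-16 + 36*(-48)) - 212)² = ((-16 - 1728) - 212)² = (-1744 - 212)² = (-1956)² = 3825936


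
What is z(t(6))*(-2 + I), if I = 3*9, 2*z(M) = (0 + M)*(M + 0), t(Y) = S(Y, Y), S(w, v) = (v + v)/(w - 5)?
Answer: 1800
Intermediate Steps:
S(w, v) = 2*v/(-5 + w) (S(w, v) = (2*v)/(-5 + w) = 2*v/(-5 + w))
t(Y) = 2*Y/(-5 + Y)
z(M) = M**2/2 (z(M) = ((0 + M)*(M + 0))/2 = (M*M)/2 = M**2/2)
I = 27
z(t(6))*(-2 + I) = ((2*6/(-5 + 6))**2/2)*(-2 + 27) = ((2*6/1)**2/2)*25 = ((2*6*1)**2/2)*25 = ((1/2)*12**2)*25 = ((1/2)*144)*25 = 72*25 = 1800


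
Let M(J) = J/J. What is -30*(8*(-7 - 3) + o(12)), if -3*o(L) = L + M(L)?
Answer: 2530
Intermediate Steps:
M(J) = 1
o(L) = -⅓ - L/3 (o(L) = -(L + 1)/3 = -(1 + L)/3 = -⅓ - L/3)
-30*(8*(-7 - 3) + o(12)) = -30*(8*(-7 - 3) + (-⅓ - ⅓*12)) = -30*(8*(-10) + (-⅓ - 4)) = -30*(-80 - 13/3) = -30*(-253/3) = 2530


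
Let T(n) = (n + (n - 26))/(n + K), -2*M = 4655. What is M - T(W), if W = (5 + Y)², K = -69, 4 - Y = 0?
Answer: -14033/6 ≈ -2338.8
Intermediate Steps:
Y = 4 (Y = 4 - 1*0 = 4 + 0 = 4)
M = -4655/2 (M = -½*4655 = -4655/2 ≈ -2327.5)
W = 81 (W = (5 + 4)² = 9² = 81)
T(n) = (-26 + 2*n)/(-69 + n) (T(n) = (n + (n - 26))/(n - 69) = (n + (-26 + n))/(-69 + n) = (-26 + 2*n)/(-69 + n))
M - T(W) = -4655/2 - 2*(-13 + 81)/(-69 + 81) = -4655/2 - 2*68/12 = -4655/2 - 1*34/3 = -4655/2 - 34/3 = -14033/6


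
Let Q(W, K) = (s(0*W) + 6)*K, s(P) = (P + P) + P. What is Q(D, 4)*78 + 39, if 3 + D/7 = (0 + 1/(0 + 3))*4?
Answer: 1911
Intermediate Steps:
s(P) = 3*P (s(P) = 2*P + P = 3*P)
D = -35/3 (D = -21 + 7*((0 + 1/(0 + 3))*4) = -21 + 7*((0 + 1/3)*4) = -21 + 7*((1/3)*4) = -21 + 7*(4/3) = -21 + 28/3 = -35/3 ≈ -11.667)
Q(W, K) = 6*K (Q(W, K) = (3*(0*W) + 6)*K = (3*0 + 6)*K = (0 + 6)*K = 6*K)
Q(D, 4)*78 + 39 = (6*4)*78 + 39 = 24*78 + 39 = 1872 + 39 = 1911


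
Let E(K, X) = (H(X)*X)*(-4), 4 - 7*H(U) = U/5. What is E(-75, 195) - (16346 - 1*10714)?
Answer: -1732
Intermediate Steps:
H(U) = 4/7 - U/35 (H(U) = 4/7 - U/(7*5) = 4/7 - U/35)
E(K, X) = -4*X*(4/7 - X/35) (E(K, X) = ((4/7 - X/35)*X)*(-4) = (X*(4/7 - X/35))*(-4) = -4*X*(4/7 - X/35))
E(-75, 195) - (16346 - 1*10714) = (4/35)*195*(-20 + 195) - (16346 - 1*10714) = (4/35)*195*175 - (16346 - 10714) = 3900 - 1*5632 = 3900 - 5632 = -1732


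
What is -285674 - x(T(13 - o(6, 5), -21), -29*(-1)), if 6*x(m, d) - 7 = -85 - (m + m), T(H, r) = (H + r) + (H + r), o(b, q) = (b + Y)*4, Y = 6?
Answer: -857095/3 ≈ -2.8570e+5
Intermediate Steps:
o(b, q) = 24 + 4*b (o(b, q) = (b + 6)*4 = (6 + b)*4 = 24 + 4*b)
T(H, r) = 2*H + 2*r
x(m, d) = -13 - m/3 (x(m, d) = 7/6 + (-85 - (m + m))/6 = 7/6 + (-85 - 2*m)/6 = 7/6 + (-85/6 - m/3) = -13 - m/3)
-285674 - x(T(13 - o(6, 5), -21), -29*(-1)) = -285674 - (-13 - (2*(13 - (24 + 4*6)) + 2*(-21))/3) = -285674 - (-13 - (2*(13 - (24 + 24)) - 42)/3) = -285674 - (-13 - (2*(13 - 1*48) - 42)/3) = -285674 - (-13 - (2*(13 - 48) - 42)/3) = -285674 - (-13 - (2*(-35) - 42)/3) = -285674 - (-13 - (-70 - 42)/3) = -285674 - (-13 - ⅓*(-112)) = -285674 - (-13 + 112/3) = -285674 - 1*73/3 = -285674 - 73/3 = -857095/3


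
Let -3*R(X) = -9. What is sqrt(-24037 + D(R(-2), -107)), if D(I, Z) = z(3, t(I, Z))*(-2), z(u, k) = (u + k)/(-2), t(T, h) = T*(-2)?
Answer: 2*I*sqrt(6010) ≈ 155.05*I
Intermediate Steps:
R(X) = 3 (R(X) = -1/3*(-9) = 3)
t(T, h) = -2*T
z(u, k) = -k/2 - u/2 (z(u, k) = (k + u)*(-1/2) = -k/2 - u/2)
D(I, Z) = 3 - 2*I (D(I, Z) = (-(-1)*I - 1/2*3)*(-2) = (I - 3/2)*(-2) = (-3/2 + I)*(-2) = 3 - 2*I)
sqrt(-24037 + D(R(-2), -107)) = sqrt(-24037 + (3 - 2*3)) = sqrt(-24037 + (3 - 6)) = sqrt(-24037 - 3) = sqrt(-24040) = 2*I*sqrt(6010)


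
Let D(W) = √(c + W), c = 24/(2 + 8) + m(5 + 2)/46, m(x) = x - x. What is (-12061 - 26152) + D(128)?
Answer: -38213 + 2*√815/5 ≈ -38202.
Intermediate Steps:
m(x) = 0
c = 12/5 (c = 24/(2 + 8) + 0/46 = 24/10 + 0*(1/46) = 24*(⅒) + 0 = 12/5 + 0 = 12/5 ≈ 2.4000)
D(W) = √(12/5 + W)
(-12061 - 26152) + D(128) = (-12061 - 26152) + √(60 + 25*128)/5 = -38213 + √(60 + 3200)/5 = -38213 + √3260/5 = -38213 + (2*√815)/5 = -38213 + 2*√815/5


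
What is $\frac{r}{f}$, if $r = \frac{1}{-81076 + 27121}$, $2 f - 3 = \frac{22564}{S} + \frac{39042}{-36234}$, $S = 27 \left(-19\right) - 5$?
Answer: $\frac{15799}{17746564680} \approx 8.9026 \cdot 10^{-7}$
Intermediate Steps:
$S = -518$ ($S = -513 - 5 = -518$)
$f = - \frac{3618056}{173789}$ ($f = \frac{3}{2} + \frac{\frac{22564}{-518} + \frac{39042}{-36234}}{2} = \frac{3}{2} + \frac{22564 \left(- \frac{1}{518}\right) + 39042 \left(- \frac{1}{36234}\right)}{2} = \frac{3}{2} + \frac{- \frac{11282}{259} - \frac{723}{671}}{2} = \frac{3}{2} + \frac{1}{2} \left(- \frac{7757479}{173789}\right) = \frac{3}{2} - \frac{7757479}{347578} = - \frac{3618056}{173789} \approx -20.819$)
$r = - \frac{1}{53955}$ ($r = \frac{1}{-53955} = - \frac{1}{53955} \approx -1.8534 \cdot 10^{-5}$)
$\frac{r}{f} = - \frac{1}{53955 \left(- \frac{3618056}{173789}\right)} = \left(- \frac{1}{53955}\right) \left(- \frac{173789}{3618056}\right) = \frac{15799}{17746564680}$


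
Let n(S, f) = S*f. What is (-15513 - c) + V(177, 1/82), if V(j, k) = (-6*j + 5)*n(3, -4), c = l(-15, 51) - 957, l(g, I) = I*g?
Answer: -1107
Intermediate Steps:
c = -1722 (c = 51*(-15) - 957 = -765 - 957 = -1722)
V(j, k) = -60 + 72*j (V(j, k) = (-6*j + 5)*(3*(-4)) = (5 - 6*j)*(-12) = -60 + 72*j)
(-15513 - c) + V(177, 1/82) = (-15513 - 1*(-1722)) + (-60 + 72*177) = (-15513 + 1722) + (-60 + 12744) = -13791 + 12684 = -1107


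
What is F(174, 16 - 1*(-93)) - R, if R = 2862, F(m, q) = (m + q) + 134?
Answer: -2445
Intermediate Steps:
F(m, q) = 134 + m + q
F(174, 16 - 1*(-93)) - R = (134 + 174 + (16 - 1*(-93))) - 1*2862 = (134 + 174 + (16 + 93)) - 2862 = (134 + 174 + 109) - 2862 = 417 - 2862 = -2445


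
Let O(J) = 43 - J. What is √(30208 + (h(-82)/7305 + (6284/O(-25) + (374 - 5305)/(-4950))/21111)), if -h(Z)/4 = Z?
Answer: √100490252667500338456229922/57676729770 ≈ 173.80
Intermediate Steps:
h(Z) = -4*Z
√(30208 + (h(-82)/7305 + (6284/O(-25) + (374 - 5305)/(-4950))/21111)) = √(30208 + (-4*(-82)/7305 + (6284/(43 - 1*(-25)) + (374 - 5305)/(-4950))/21111)) = √(30208 + (328*(1/7305) + (6284/(43 + 25) - 4931*(-1/4950))*(1/21111))) = √(30208 + (328/7305 + (6284/68 + 4931/4950)*(1/21111))) = √(30208 + (328/7305 + (6284*(1/68) + 4931/4950)*(1/21111))) = √(30208 + (328/7305 + (1571/17 + 4931/4950)*(1/21111))) = √(30208 + (328/7305 + (7860277/84150)*(1/21111))) = √(30208 + (328/7305 + 7860277/1776490650)) = √(30208 + 42673883779/865150946550) = √(26134522467266179/865150946550) = √100490252667500338456229922/57676729770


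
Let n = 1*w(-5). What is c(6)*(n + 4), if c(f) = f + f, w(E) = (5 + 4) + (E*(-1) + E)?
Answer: 156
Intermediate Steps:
w(E) = 9 (w(E) = 9 + (-E + E) = 9 + 0 = 9)
c(f) = 2*f
n = 9 (n = 1*9 = 9)
c(6)*(n + 4) = (2*6)*(9 + 4) = 12*13 = 156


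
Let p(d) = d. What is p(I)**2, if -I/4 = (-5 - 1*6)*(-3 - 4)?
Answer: 94864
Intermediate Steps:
I = -308 (I = -4*(-5 - 1*6)*(-3 - 4) = -4*(-5 - 6)*(-7) = -(-44)*(-7) = -4*77 = -308)
p(I)**2 = (-308)**2 = 94864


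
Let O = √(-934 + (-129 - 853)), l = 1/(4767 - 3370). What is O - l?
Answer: -1/1397 + 2*I*√479 ≈ -0.00071582 + 43.772*I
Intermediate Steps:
l = 1/1397 ≈ 0.00071582
O = 2*I*√479 (O = √(-934 - 982) = √(-1916) = 2*I*√479 ≈ 43.772*I)
O - l = 2*I*√479 - 1*1/1397 = 2*I*√479 - 1/1397 = -1/1397 + 2*I*√479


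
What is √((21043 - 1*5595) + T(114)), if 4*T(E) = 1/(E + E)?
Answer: √803048889/228 ≈ 124.29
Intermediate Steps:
T(E) = 1/(8*E) (T(E) = 1/(4*(E + E)) = 1/(4*((2*E))) = (1/(2*E))/4 = 1/(8*E))
√((21043 - 1*5595) + T(114)) = √((21043 - 1*5595) + (⅛)/114) = √((21043 - 5595) + (⅛)*(1/114)) = √(15448 + 1/912) = √(14088577/912) = √803048889/228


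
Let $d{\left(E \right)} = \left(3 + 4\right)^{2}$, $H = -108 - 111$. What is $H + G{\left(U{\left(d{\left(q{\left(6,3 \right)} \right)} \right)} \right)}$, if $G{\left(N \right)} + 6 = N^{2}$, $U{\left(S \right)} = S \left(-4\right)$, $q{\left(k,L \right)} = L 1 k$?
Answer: $38191$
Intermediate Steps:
$q{\left(k,L \right)} = L k$
$H = -219$
$d{\left(E \right)} = 49$ ($d{\left(E \right)} = 7^{2} = 49$)
$U{\left(S \right)} = - 4 S$
$G{\left(N \right)} = -6 + N^{2}$
$H + G{\left(U{\left(d{\left(q{\left(6,3 \right)} \right)} \right)} \right)} = -219 - \left(6 - \left(\left(-4\right) 49\right)^{2}\right) = -219 - \left(6 - \left(-196\right)^{2}\right) = -219 + \left(-6 + 38416\right) = -219 + 38410 = 38191$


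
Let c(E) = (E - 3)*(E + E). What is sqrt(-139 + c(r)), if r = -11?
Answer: 13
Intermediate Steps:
c(E) = 2*E*(-3 + E) (c(E) = (-3 + E)*(2*E) = 2*E*(-3 + E))
sqrt(-139 + c(r)) = sqrt(-139 + 2*(-11)*(-3 - 11)) = sqrt(-139 + 2*(-11)*(-14)) = sqrt(-139 + 308) = sqrt(169) = 13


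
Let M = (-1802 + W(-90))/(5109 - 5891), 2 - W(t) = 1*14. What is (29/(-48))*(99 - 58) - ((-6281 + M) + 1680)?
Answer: 85843133/18768 ≈ 4573.9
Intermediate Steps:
W(t) = -12 (W(t) = 2 - 14 = -12)
M = 907/391 (M = (-1802 - 12)/(5109 - 5891) = -1814/(-782) = -1814*(-1/782) = 907/391 ≈ 2.3197)
(29/(-48))*(99 - 58) - ((-6281 + M) + 1680) = (29/(-48))*(99 - 58) - ((-6281 + 907/391) + 1680) = (29*(-1/48))*41 - (-2454964/391 + 1680) = -29/48*41 - 1*(-1798084/391) = -1189/48 + 1798084/391 = 85843133/18768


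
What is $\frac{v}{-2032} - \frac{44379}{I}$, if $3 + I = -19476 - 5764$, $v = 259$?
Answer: $\frac{83640191}{51293776} \approx 1.6306$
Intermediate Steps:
$I = -25243$ ($I = -3 - 25240 = -25243$)
$\frac{v}{-2032} - \frac{44379}{I} = \frac{259}{-2032} - \frac{44379}{-25243} = 259 \left(- \frac{1}{2032}\right) - - \frac{44379}{25243} = - \frac{259}{2032} + \frac{44379}{25243} = \frac{83640191}{51293776}$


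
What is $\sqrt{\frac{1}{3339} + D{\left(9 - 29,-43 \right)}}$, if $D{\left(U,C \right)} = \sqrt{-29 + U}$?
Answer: $\frac{\sqrt{371 + 8671383 i}}{1113} \approx 1.8709 + 1.8708 i$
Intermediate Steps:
$\sqrt{\frac{1}{3339} + D{\left(9 - 29,-43 \right)}} = \sqrt{\frac{1}{3339} + \sqrt{-29 + \left(9 - 29\right)}} = \sqrt{\frac{1}{3339} + \sqrt{-29 - 20}} = \sqrt{\frac{1}{3339} + \sqrt{-49}} = \sqrt{\frac{1}{3339} + 7 i}$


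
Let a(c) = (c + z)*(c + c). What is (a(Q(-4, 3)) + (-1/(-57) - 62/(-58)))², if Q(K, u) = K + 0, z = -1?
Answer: 4612583056/2732409 ≈ 1688.1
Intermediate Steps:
Q(K, u) = K
a(c) = 2*c*(-1 + c) (a(c) = (c - 1)*(c + c) = (-1 + c)*(2*c) = 2*c*(-1 + c))
(a(Q(-4, 3)) + (-1/(-57) - 62/(-58)))² = (2*(-4)*(-1 - 4) + (-1/(-57) - 62/(-58)))² = (2*(-4)*(-5) + (-1*(-1/57) - 62*(-1/58)))² = (40 + (1/57 + 31/29))² = (40 + 1796/1653)² = (67916/1653)² = 4612583056/2732409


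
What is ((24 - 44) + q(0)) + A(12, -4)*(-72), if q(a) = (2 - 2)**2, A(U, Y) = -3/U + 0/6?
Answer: -2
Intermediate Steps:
A(U, Y) = -3/U (A(U, Y) = -3/U + 0*(1/6) = -3/U + 0 = -3/U)
q(a) = 0 (q(a) = 0**2 = 0)
((24 - 44) + q(0)) + A(12, -4)*(-72) = ((24 - 44) + 0) - 3/12*(-72) = (-20 + 0) - 3*1/12*(-72) = -20 - 1/4*(-72) = -20 + 18 = -2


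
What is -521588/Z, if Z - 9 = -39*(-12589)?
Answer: -130397/122745 ≈ -1.0623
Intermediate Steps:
Z = 490980 (Z = 9 - 39*(-12589) = 9 + 490971 = 490980)
-521588/Z = -521588/490980 = -521588*1/490980 = -130397/122745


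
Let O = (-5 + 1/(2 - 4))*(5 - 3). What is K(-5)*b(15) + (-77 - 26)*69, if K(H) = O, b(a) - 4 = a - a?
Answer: -7151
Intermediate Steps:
b(a) = 4 (b(a) = 4 + (a - a) = 4 + 0 = 4)
O = -11 (O = (-5 + 1/(-2))*2 = (-5 - ½)*2 = -11/2*2 = -11)
K(H) = -11
K(-5)*b(15) + (-77 - 26)*69 = -11*4 + (-77 - 26)*69 = -44 - 103*69 = -44 - 7107 = -7151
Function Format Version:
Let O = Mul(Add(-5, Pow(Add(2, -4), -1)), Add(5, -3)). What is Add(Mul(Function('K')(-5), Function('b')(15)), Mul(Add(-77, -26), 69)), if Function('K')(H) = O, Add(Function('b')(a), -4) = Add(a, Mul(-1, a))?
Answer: -7151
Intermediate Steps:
Function('b')(a) = 4 (Function('b')(a) = Add(4, Add(a, Mul(-1, a))) = Add(4, 0) = 4)
O = -11 (O = Mul(Add(-5, Pow(-2, -1)), 2) = Mul(Add(-5, Rational(-1, 2)), 2) = Mul(Rational(-11, 2), 2) = -11)
Function('K')(H) = -11
Add(Mul(Function('K')(-5), Function('b')(15)), Mul(Add(-77, -26), 69)) = Add(Mul(-11, 4), Mul(Add(-77, -26), 69)) = Add(-44, Mul(-103, 69)) = Add(-44, -7107) = -7151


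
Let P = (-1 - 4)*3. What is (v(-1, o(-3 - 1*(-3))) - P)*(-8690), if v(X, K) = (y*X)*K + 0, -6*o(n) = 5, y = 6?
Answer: -173800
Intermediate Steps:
o(n) = -⅚ (o(n) = -⅙*5 = -⅚)
P = -15 (P = -5*3 = -15)
v(X, K) = 6*K*X (v(X, K) = (6*X)*K + 0 = 6*K*X + 0 = 6*K*X)
(v(-1, o(-3 - 1*(-3))) - P)*(-8690) = (6*(-⅚)*(-1) - 1*(-15))*(-8690) = (5 + 15)*(-8690) = 20*(-8690) = -173800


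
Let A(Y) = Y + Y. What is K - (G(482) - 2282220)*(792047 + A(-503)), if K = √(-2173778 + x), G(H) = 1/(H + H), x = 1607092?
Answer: 1740337724952239/964 + I*√566686 ≈ 1.8053e+12 + 752.79*I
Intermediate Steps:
A(Y) = 2*Y
G(H) = 1/(2*H)
K = I*√566686 (K = √(-2173778 + 1607092) = √(-566686) = I*√566686 ≈ 752.79*I)
K - (G(482) - 2282220)*(792047 + A(-503)) = I*√566686 - ((½)/482 - 2282220)*(792047 + 2*(-503)) = I*√566686 - ((½)*(1/482) - 2282220)*(792047 - 1006) = I*√566686 - (1/964 - 2282220)*791041 = I*√566686 - (-2200060079)*791041/964 = I*√566686 - 1*(-1740337724952239/964) = I*√566686 + 1740337724952239/964 = 1740337724952239/964 + I*√566686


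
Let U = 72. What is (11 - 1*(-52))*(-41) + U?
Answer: -2511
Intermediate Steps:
(11 - 1*(-52))*(-41) + U = (11 - 1*(-52))*(-41) + 72 = (11 + 52)*(-41) + 72 = 63*(-41) + 72 = -2583 + 72 = -2511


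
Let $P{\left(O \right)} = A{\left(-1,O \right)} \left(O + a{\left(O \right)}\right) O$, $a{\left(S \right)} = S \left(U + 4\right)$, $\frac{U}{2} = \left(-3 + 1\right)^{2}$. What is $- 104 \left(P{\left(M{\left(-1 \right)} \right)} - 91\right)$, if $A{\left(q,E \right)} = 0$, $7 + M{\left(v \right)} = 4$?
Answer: $9464$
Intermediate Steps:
$U = 8$ ($U = 2 \left(-3 + 1\right)^{2} = 2 \left(-2\right)^{2} = 2 \cdot 4 = 8$)
$M{\left(v \right)} = -3$ ($M{\left(v \right)} = -7 + 4 = -3$)
$a{\left(S \right)} = 12 S$ ($a{\left(S \right)} = S \left(8 + 4\right) = S 12 = 12 S$)
$P{\left(O \right)} = 0$ ($P{\left(O \right)} = 0 \left(O + 12 O\right) O = 0 \cdot 13 O O = 0 O = 0$)
$- 104 \left(P{\left(M{\left(-1 \right)} \right)} - 91\right) = - 104 \left(0 - 91\right) = \left(-104\right) \left(-91\right) = 9464$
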